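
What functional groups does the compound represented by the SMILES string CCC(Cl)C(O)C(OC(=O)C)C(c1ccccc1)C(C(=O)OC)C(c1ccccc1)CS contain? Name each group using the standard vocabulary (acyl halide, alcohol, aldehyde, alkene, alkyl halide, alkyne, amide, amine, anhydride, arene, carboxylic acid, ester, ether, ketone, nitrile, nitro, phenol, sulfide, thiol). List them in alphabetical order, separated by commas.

alcohol, alkyl halide, arene, ester, thiol

Working along the chain:
  CH(Cl): halogen on an sp³ carbon → alkyl halide.
  CH(OH): –OH on an sp³ carbon → alcohol (secondary).
  CH(OCOCH3): pendant –OC(=O)CH3: an acyloxy group → ester.
  CH(C6H5): pendant –C6H5: benzene ring → arene.
  CH(COOCH3): pendant –COOCH3: carbonyl C bonded to C and –OCH3 → ester.
  CH(C6H5): pendant –C6H5: benzene ring → arene.
  CH2SH: –SH on an sp³ carbon → thiol.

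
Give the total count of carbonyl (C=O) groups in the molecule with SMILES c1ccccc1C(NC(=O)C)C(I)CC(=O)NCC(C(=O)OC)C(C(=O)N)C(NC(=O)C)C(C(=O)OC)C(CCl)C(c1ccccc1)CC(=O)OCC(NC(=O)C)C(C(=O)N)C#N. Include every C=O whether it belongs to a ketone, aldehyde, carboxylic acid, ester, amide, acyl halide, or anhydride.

CH(NHCOCH3): amide, 1 C=O (running total 1).
CH2CONHCH2: amide, 1 C=O (running total 2).
CH(COOCH3): ester, 1 C=O (running total 3).
CH(CONH2): amide, 1 C=O (running total 4).
CH(NHCOCH3): amide, 1 C=O (running total 5).
CH(COOCH3): ester, 1 C=O (running total 6).
CH2COOCH2: ester, 1 C=O (running total 7).
CH(NHCOCH3): amide, 1 C=O (running total 8).
CH(CONH2): amide, 1 C=O (running total 9).

9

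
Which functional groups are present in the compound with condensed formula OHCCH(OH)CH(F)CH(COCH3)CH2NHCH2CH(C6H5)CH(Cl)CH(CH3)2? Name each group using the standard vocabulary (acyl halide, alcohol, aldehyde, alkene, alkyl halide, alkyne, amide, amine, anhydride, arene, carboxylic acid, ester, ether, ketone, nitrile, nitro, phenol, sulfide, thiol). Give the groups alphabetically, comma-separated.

alcohol, aldehyde, alkyl halide, amine, arene, ketone

Taking each segment in turn:
  OHC: terminal –CHO: carbonyl C bonded to H and C → aldehyde.
  CH(OH): –OH on an sp³ carbon → alcohol (secondary).
  CH(F): halogen on an sp³ carbon → alkyl halide.
  CH(COCH3): pendant –COCH3: carbonyl C bonded to two carbons → ketone.
  CH2NHCH2: C–N–C with sp³ carbons and no adjacent C=O → amine (secondary).
  CH(C6H5): pendant –C6H5: benzene ring → arene.
  CH(Cl): halogen on an sp³ carbon → alkyl halide.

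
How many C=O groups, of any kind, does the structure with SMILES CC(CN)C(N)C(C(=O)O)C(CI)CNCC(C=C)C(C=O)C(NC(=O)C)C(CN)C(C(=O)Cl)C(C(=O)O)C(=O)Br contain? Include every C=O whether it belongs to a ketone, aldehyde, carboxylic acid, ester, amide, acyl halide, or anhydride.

CH(COOH): carboxylic acid, 1 C=O (running total 1).
CH(CHO): aldehyde, 1 C=O (running total 2).
CH(NHCOCH3): amide, 1 C=O (running total 3).
CH(COCl): acyl halide, 1 C=O (running total 4).
CH(COOH): carboxylic acid, 1 C=O (running total 5).
COBr: acyl halide, 1 C=O (running total 6).

6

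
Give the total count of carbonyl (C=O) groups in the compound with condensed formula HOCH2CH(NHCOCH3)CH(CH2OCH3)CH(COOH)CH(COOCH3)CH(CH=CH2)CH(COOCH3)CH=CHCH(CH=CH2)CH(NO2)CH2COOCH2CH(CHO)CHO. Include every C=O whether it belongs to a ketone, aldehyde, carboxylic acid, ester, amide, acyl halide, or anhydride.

7

CH(NHCOCH3): amide, 1 C=O (running total 1).
CH(COOH): carboxylic acid, 1 C=O (running total 2).
CH(COOCH3): ester, 1 C=O (running total 3).
CH(COOCH3): ester, 1 C=O (running total 4).
CH2COOCH2: ester, 1 C=O (running total 5).
CH(CHO): aldehyde, 1 C=O (running total 6).
CHO: aldehyde, 1 C=O (running total 7).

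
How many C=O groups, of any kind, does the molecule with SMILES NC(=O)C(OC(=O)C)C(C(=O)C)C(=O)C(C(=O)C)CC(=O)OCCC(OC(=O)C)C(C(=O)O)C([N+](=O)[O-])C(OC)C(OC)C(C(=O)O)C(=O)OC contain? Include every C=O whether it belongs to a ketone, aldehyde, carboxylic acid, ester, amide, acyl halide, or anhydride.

H2NCO: amide, 1 C=O (running total 1).
CH(OCOCH3): ester, 1 C=O (running total 2).
CH(COCH3): ketone, 1 C=O (running total 3).
CO: ketone, 1 C=O (running total 4).
CH(COCH3): ketone, 1 C=O (running total 5).
CH2COOCH2: ester, 1 C=O (running total 6).
CH(OCOCH3): ester, 1 C=O (running total 7).
CH(COOH): carboxylic acid, 1 C=O (running total 8).
CH(COOH): carboxylic acid, 1 C=O (running total 9).
COOCH3: ester, 1 C=O (running total 10).

10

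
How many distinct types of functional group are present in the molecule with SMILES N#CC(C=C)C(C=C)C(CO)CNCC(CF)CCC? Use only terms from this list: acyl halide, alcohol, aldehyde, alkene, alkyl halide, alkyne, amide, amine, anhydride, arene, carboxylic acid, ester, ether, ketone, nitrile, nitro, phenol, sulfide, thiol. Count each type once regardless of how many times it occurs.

5

N≡C–: carbon triple-bonded to nitrogen → nitrile.
pendant –CH=CH2: C=C double bond → alkene.
pendant –CH=CH2: C=C double bond → alkene.
pendant –CH2OH on an sp³ backbone C → alcohol.
C–N–C with sp³ carbons and no adjacent C=O → amine (secondary).
pendant –CH2X: halogen on sp³ carbon → alkyl halide.
Distinct types present: alcohol, alkene, alkyl halide, amine, nitrile.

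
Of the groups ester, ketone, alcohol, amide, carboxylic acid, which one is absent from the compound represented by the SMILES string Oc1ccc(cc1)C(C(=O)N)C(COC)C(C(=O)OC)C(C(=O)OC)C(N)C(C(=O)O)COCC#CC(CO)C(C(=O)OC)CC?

ketone

alcohol: present (CH(CH2OH) — pendant –CH2OH on an sp³ backbone C → alcohol).
amide: present (CH(CONH2) — pendant –CONH2: carbonyl C bonded to C and N → amide).
carboxylic acid: present (CH(COOH) — pendant –COOH: carbonyl C bonded to C and –OH → carboxylic acid).
ester: present (CH(COOCH3) — pendant –COOCH3: carbonyl C bonded to C and –OCH3 → ester).
ketone: absent. In CH(COOCH3), the C=O is bonded to an –O–C group, which defines an ester, not a ketone. In CH(CONH2), the C=O is bonded to nitrogen, which defines an amide, not a ketone. In CH(COOH), the C=O bears an –OH, making it a carboxylic acid rather than a ketone.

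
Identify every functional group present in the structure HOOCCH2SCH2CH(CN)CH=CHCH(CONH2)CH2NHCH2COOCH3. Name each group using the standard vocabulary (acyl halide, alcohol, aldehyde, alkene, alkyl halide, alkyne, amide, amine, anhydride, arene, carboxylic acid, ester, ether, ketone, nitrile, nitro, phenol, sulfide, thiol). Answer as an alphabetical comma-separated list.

alkene, amide, amine, carboxylic acid, ester, nitrile, sulfide

–COOH: carbonyl C bonded to –OH and C → carboxylic acid (the –OH is not a separate alcohol).
C–S–C linkage → sulfide (thioether).
pendant –C≡N: nitrile.
C=C double bond → alkene.
pendant –CONH2: carbonyl C bonded to C and N → amide.
C–N–C with sp³ carbons and no adjacent C=O → amine (secondary).
–C(=O)OCH3: carbonyl C bonded to C and to –OCH3 → ester (not ketone + ether).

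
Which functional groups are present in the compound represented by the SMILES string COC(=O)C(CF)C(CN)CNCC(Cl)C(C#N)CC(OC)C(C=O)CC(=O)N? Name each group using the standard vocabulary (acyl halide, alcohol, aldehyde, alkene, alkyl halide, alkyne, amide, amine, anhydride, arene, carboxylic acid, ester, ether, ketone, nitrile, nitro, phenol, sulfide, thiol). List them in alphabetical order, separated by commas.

aldehyde, alkyl halide, amide, amine, ester, ether, nitrile

Working along the chain:
  CH3OOC: CH3O–C(=O)–: carbonyl C bonded to C and to –OCH3 → ester (not ketone + ether).
  CH(CH2F): pendant –CH2X: halogen on sp³ carbon → alkyl halide.
  CH(CH2NH2): pendant –CH2NH2: N on sp³ C, no adjacent C=O → amine.
  CH2NHCH2: C–N–C with sp³ carbons and no adjacent C=O → amine (secondary).
  CH(Cl): halogen on an sp³ carbon → alkyl halide.
  CH(CN): pendant –C≡N: nitrile.
  CH(OCH3): pendant –OCH3: C–O–C with sp³ C, no adjacent C=O → ether.
  CH(CHO): pendant –CHO: carbonyl C bonded to C and H → aldehyde.
  CONH2: –C(=O)NH2: carbonyl C bonded to C and to N → amide (the N is not a separate amine).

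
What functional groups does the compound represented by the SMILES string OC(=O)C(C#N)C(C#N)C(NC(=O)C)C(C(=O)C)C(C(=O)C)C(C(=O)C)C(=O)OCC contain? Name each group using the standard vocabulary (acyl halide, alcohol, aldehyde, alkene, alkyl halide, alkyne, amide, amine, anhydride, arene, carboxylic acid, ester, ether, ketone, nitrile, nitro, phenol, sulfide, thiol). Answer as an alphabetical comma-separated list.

amide, carboxylic acid, ester, ketone, nitrile

Reading the structure from left to right:
  HOOC: –COOH: carbonyl C bonded to –OH and C → carboxylic acid (the –OH is not a separate alcohol).
  CH(CN): pendant –C≡N: nitrile.
  CH(CN): pendant –C≡N: nitrile.
  CH(NHCOCH3): pendant –NHC(=O)CH3: N bonded to a carbonyl → amide (not amine).
  CH(COCH3): pendant –COCH3: carbonyl C bonded to two carbons → ketone.
  CH(COCH3): pendant –COCH3: carbonyl C bonded to two carbons → ketone.
  CH(COCH3): pendant –COCH3: carbonyl C bonded to two carbons → ketone.
  COOCH2CH3: –C(=O)OCH2CH3: carbonyl C bonded to C and to –OEt → ester.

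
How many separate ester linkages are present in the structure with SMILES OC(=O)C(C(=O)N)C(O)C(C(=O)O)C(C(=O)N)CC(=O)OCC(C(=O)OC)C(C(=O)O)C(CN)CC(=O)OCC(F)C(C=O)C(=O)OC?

4

–COOH: carbonyl C bonded to –OH and C → carboxylic acid (the –OH is not a separate alcohol).
pendant –CONH2: carbonyl C bonded to C and N → amide.
–OH on an sp³ carbon → alcohol (secondary).
pendant –COOH: carbonyl C bonded to C and –OH → carboxylic acid.
pendant –CONH2: carbonyl C bonded to C and N → amide.
–C(=O)–O–C with C on the carbonyl side → ester.
pendant –COOCH3: carbonyl C bonded to C and –OCH3 → ester.
pendant –COOH: carbonyl C bonded to C and –OH → carboxylic acid.
pendant –CH2NH2: N on sp³ C, no adjacent C=O → amine.
–C(=O)–O–C with C on the carbonyl side → ester.
halogen on an sp³ carbon → alkyl halide.
pendant –CHO: carbonyl C bonded to C and H → aldehyde.
–C(=O)OCH3: carbonyl C bonded to C and to –OCH3 → ester (not ketone + ether).
Ester appears at: CH2COOCH2, CH(COOCH3), CH2COOCH2, COOCH3 → 4.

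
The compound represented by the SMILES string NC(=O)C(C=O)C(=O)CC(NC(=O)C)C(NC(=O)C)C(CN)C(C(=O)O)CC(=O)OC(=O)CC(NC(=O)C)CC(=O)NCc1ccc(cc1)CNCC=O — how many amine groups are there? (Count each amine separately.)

–C(=O)NH2: carbonyl C bonded to C and to N → amide (the N is not a separate amine).
pendant –CHO: carbonyl C bonded to C and H → aldehyde.
–C(=O)– with carbon on both sides → ketone.
pendant –NHC(=O)CH3: N bonded to a carbonyl → amide (not amine).
pendant –NHC(=O)CH3: N bonded to a carbonyl → amide (not amine).
pendant –CH2NH2: N on sp³ C, no adjacent C=O → amine.
pendant –COOH: carbonyl C bonded to C and –OH → carboxylic acid.
two acyl groups sharing one oxygen, –C(=O)–O–C(=O)– → anhydride.
pendant –NHC(=O)CH3: N bonded to a carbonyl → amide (not amine).
–C(=O)–N– linkage → amide (the N is not an amine).
para-disubstituted benzene ring → arene.
C–N–C with sp³ carbons and no adjacent C=O → amine (secondary).
terminal –CHO: carbonyl C bonded to H and C → aldehyde.
Amine appears at: CH(CH2NH2), CH2NHCH2 → 2.

2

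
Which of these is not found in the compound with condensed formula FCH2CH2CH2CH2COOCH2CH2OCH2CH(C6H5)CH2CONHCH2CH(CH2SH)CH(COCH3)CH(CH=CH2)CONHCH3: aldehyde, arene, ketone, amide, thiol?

amide: present (CH2CONHCH2 — –C(=O)–N– linkage → amide (the N is not an amine)).
arene: present (CH(C6H5) — pendant –C6H5: benzene ring → arene).
thiol: present (CH(CH2SH) — pendant –CH2SH → thiol).
ketone: present (CH(COCH3) — pendant –COCH3: carbonyl C bonded to two carbons → ketone).
aldehyde: absent. In CH(COCH3), the carbonyl carbon is bonded to two carbons, so it is a ketone, not an aldehyde.

aldehyde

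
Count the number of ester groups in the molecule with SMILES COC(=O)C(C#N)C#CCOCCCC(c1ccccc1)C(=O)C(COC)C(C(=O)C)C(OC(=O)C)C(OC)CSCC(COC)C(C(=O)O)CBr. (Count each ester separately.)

2

CH3O–C(=O)–: carbonyl C bonded to C and to –OCH3 → ester (not ketone + ether).
pendant –C≡N: nitrile.
C≡C triple bond → alkyne.
C–O–C with sp³ carbons on both sides and no adjacent C=O → ether.
pendant –C6H5: benzene ring → arene.
–C(=O)– with carbon on both sides → ketone.
pendant –CH2OCH3: C–O–C linkage → ether.
pendant –COCH3: carbonyl C bonded to two carbons → ketone.
pendant –OC(=O)CH3: an acyloxy group → ester.
pendant –OCH3: C–O–C with sp³ C, no adjacent C=O → ether.
C–S–C linkage → sulfide (thioether).
pendant –CH2OCH3: C–O–C linkage → ether.
pendant –COOH: carbonyl C bonded to C and –OH → carboxylic acid.
halogen on an sp³ carbon → alkyl halide.
Ester appears at: CH3OOC, CH(OCOCH3) → 2.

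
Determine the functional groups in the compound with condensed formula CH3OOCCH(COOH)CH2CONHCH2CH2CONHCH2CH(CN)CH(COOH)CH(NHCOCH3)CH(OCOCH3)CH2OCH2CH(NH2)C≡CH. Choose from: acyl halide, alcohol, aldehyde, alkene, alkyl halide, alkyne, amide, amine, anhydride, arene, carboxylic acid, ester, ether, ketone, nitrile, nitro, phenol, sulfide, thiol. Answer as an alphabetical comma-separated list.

alkyne, amide, amine, carboxylic acid, ester, ether, nitrile

Working along the chain:
  CH3OOC: CH3O–C(=O)–: carbonyl C bonded to C and to –OCH3 → ester (not ketone + ether).
  CH(COOH): pendant –COOH: carbonyl C bonded to C and –OH → carboxylic acid.
  CH2CONHCH2: –C(=O)–N– linkage → amide (the N is not an amine).
  CH2CONHCH2: –C(=O)–N– linkage → amide (the N is not an amine).
  CH(CN): pendant –C≡N: nitrile.
  CH(COOH): pendant –COOH: carbonyl C bonded to C and –OH → carboxylic acid.
  CH(NHCOCH3): pendant –NHC(=O)CH3: N bonded to a carbonyl → amide (not amine).
  CH(OCOCH3): pendant –OC(=O)CH3: an acyloxy group → ester.
  CH2OCH2: C–O–C with sp³ carbons on both sides and no adjacent C=O → ether.
  CH(NH2): –NH2 on an sp³ carbon with no adjacent C=O → amine.
  C≡CH: C≡C triple bond → alkyne.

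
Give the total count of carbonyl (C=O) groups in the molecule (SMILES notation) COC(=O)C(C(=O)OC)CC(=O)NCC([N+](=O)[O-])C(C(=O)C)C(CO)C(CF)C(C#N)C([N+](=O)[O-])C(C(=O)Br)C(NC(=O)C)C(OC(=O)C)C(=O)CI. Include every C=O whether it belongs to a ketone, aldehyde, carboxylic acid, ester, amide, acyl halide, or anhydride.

CH3OOC: ester, 1 C=O (running total 1).
CH(COOCH3): ester, 1 C=O (running total 2).
CH2CONHCH2: amide, 1 C=O (running total 3).
CH(COCH3): ketone, 1 C=O (running total 4).
CH(COBr): acyl halide, 1 C=O (running total 5).
CH(NHCOCH3): amide, 1 C=O (running total 6).
CH(OCOCH3): ester, 1 C=O (running total 7).
CO: ketone, 1 C=O (running total 8).

8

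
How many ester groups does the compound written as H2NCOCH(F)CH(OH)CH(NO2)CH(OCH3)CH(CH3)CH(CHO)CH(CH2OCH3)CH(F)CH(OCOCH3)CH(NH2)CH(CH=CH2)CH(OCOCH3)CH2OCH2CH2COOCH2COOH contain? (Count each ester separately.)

3

Working along the chain:
  H2NCO: –C(=O)NH2: carbonyl C bonded to C and to N → amide (the N is not a separate amine).
  CH(F): halogen on an sp³ carbon → alkyl halide.
  CH(OH): –OH on an sp³ carbon → alcohol (secondary).
  CH(NO2): –NO2 on an sp³ carbon → nitro (the N=O is not a carbonyl).
  CH(OCH3): pendant –OCH3: C–O–C with sp³ C, no adjacent C=O → ether.
  CH(CHO): pendant –CHO: carbonyl C bonded to C and H → aldehyde.
  CH(CH2OCH3): pendant –CH2OCH3: C–O–C linkage → ether.
  CH(F): halogen on an sp³ carbon → alkyl halide.
  CH(OCOCH3): pendant –OC(=O)CH3: an acyloxy group → ester.
  CH(NH2): –NH2 on an sp³ carbon with no adjacent C=O → amine.
  CH(CH=CH2): pendant –CH=CH2: C=C double bond → alkene.
  CH(OCOCH3): pendant –OC(=O)CH3: an acyloxy group → ester.
  CH2OCH2: C–O–C with sp³ carbons on both sides and no adjacent C=O → ether.
  CH2COOCH2: –C(=O)–O–C with C on the carbonyl side → ester.
  COOH: –COOH: carbonyl C bonded to –OH and C → carboxylic acid (the –OH is not a separate alcohol).
Ester appears at: CH(OCOCH3), CH(OCOCH3), CH2COOCH2 → 3.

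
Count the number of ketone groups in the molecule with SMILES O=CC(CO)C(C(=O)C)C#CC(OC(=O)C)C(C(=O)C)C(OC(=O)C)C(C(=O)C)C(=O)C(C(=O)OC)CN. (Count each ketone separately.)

Reading the structure from left to right:
  OHC: terminal –CHO: carbonyl C bonded to H and C → aldehyde.
  CH(CH2OH): pendant –CH2OH on an sp³ backbone C → alcohol.
  CH(COCH3): pendant –COCH3: carbonyl C bonded to two carbons → ketone.
  C≡C: C≡C triple bond → alkyne.
  CH(OCOCH3): pendant –OC(=O)CH3: an acyloxy group → ester.
  CH(COCH3): pendant –COCH3: carbonyl C bonded to two carbons → ketone.
  CH(OCOCH3): pendant –OC(=O)CH3: an acyloxy group → ester.
  CH(COCH3): pendant –COCH3: carbonyl C bonded to two carbons → ketone.
  CO: –C(=O)– with carbon on both sides → ketone.
  CH(COOCH3): pendant –COOCH3: carbonyl C bonded to C and –OCH3 → ester.
  CH2NH2: –NH2 on an sp³ carbon with no adjacent C=O → amine.
Ketone appears at: CH(COCH3), CH(COCH3), CH(COCH3), CO → 4.

4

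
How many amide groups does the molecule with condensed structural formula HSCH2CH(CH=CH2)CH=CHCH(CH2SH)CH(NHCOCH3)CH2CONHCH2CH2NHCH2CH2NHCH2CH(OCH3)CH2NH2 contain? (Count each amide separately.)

2

Reading the structure from left to right:
  HSCH2: –SH on an sp³ carbon → thiol.
  CH(CH=CH2): pendant –CH=CH2: C=C double bond → alkene.
  CH=CH: C=C double bond → alkene.
  CH(CH2SH): pendant –CH2SH → thiol.
  CH(NHCOCH3): pendant –NHC(=O)CH3: N bonded to a carbonyl → amide (not amine).
  CH2CONHCH2: –C(=O)–N– linkage → amide (the N is not an amine).
  CH2NHCH2: C–N–C with sp³ carbons and no adjacent C=O → amine (secondary).
  CH2NHCH2: C–N–C with sp³ carbons and no adjacent C=O → amine (secondary).
  CH(OCH3): pendant –OCH3: C–O–C with sp³ C, no adjacent C=O → ether.
  CH2NH2: –NH2 on an sp³ carbon with no adjacent C=O → amine.
Amide appears at: CH(NHCOCH3), CH2CONHCH2 → 2.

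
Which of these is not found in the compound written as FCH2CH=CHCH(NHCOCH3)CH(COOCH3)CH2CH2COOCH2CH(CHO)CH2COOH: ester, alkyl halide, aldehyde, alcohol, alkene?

alcohol

aldehyde: present (CH(CHO) — pendant –CHO: carbonyl C bonded to C and H → aldehyde).
ester: present (CH(COOCH3) — pendant –COOCH3: carbonyl C bonded to C and –OCH3 → ester).
alkyl halide: present (FCH2 — halogen on an sp³ carbon → alkyl halide).
alkene: present (CH=CH — C=C double bond → alkene).
alcohol: absent. In COOH, the –OH sits on a carbonyl carbon, making it part of a carboxylic acid, not an alcohol.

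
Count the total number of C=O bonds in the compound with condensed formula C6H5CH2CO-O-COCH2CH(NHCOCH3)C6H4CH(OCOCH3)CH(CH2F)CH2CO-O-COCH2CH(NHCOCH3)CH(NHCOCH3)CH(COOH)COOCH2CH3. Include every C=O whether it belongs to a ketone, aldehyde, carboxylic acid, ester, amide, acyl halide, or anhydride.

CH2CO-O-COCH2: anhydride, 2 C=O (running total 2).
CH(NHCOCH3): amide, 1 C=O (running total 3).
CH(OCOCH3): ester, 1 C=O (running total 4).
CH2CO-O-COCH2: anhydride, 2 C=O (running total 6).
CH(NHCOCH3): amide, 1 C=O (running total 7).
CH(NHCOCH3): amide, 1 C=O (running total 8).
CH(COOH): carboxylic acid, 1 C=O (running total 9).
COOCH2CH3: ester, 1 C=O (running total 10).

10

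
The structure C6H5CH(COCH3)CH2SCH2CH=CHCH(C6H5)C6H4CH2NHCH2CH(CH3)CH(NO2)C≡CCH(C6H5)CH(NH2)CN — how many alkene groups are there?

C6H5– phenyl ring → arene.
pendant –COCH3: carbonyl C bonded to two carbons → ketone.
C–S–C linkage → sulfide (thioether).
C=C double bond → alkene.
pendant –C6H5: benzene ring → arene.
para-disubstituted benzene ring → arene.
C–N–C with sp³ carbons and no adjacent C=O → amine (secondary).
–NO2 on an sp³ carbon → nitro (the N=O is not a carbonyl).
C≡C triple bond → alkyne.
pendant –C6H5: benzene ring → arene.
–NH2 on an sp³ carbon with no adjacent C=O → amine.
–C≡N: carbon triple-bonded to nitrogen → nitrile.
Alkene appears at: CH=CH → 1.

1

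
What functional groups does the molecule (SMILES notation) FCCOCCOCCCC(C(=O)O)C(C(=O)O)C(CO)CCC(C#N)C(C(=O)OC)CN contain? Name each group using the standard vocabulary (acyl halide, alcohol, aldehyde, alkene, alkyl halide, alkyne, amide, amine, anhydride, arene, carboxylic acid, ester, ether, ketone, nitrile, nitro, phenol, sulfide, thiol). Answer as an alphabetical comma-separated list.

Reading the structure from left to right:
  FCH2: halogen on an sp³ carbon → alkyl halide.
  CH2OCH2: C–O–C with sp³ carbons on both sides and no adjacent C=O → ether.
  CH2OCH2: C–O–C with sp³ carbons on both sides and no adjacent C=O → ether.
  CH(COOH): pendant –COOH: carbonyl C bonded to C and –OH → carboxylic acid.
  CH(COOH): pendant –COOH: carbonyl C bonded to C and –OH → carboxylic acid.
  CH(CH2OH): pendant –CH2OH on an sp³ backbone C → alcohol.
  CH(CN): pendant –C≡N: nitrile.
  CH(COOCH3): pendant –COOCH3: carbonyl C bonded to C and –OCH3 → ester.
  CH2NH2: –NH2 on an sp³ carbon with no adjacent C=O → amine.

alcohol, alkyl halide, amine, carboxylic acid, ester, ether, nitrile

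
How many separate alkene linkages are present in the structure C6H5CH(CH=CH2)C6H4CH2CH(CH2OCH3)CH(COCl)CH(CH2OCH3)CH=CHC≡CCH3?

2

Working along the chain:
  C6H5: C6H5– phenyl ring → arene.
  CH(CH=CH2): pendant –CH=CH2: C=C double bond → alkene.
  C6H4: para-disubstituted benzene ring → arene.
  CH(CH2OCH3): pendant –CH2OCH3: C–O–C linkage → ether.
  CH(COCl): pendant –C(=O)X: carbonyl C bonded to C and halogen → acyl halide.
  CH(CH2OCH3): pendant –CH2OCH3: C–O–C linkage → ether.
  CH=CH: C=C double bond → alkene.
  C≡C: C≡C triple bond → alkyne.
Alkene appears at: CH(CH=CH2), CH=CH → 2.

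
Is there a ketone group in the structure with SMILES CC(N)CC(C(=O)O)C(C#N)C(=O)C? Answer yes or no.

–NH2 on an sp³ carbon with no adjacent C=O → amine.
pendant –COOH: carbonyl C bonded to C and –OH → carboxylic acid.
pendant –C≡N: nitrile.
–C(=O)– with carbon on both sides → ketone.
The CO segment supplies the ketone: –C(=O)– with carbon on both sides → ketone.

yes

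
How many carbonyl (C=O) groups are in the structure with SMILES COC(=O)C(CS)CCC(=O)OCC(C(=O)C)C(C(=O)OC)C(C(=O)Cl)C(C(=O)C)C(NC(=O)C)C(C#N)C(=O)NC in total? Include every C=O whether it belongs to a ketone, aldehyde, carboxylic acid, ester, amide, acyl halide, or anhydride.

8

CH3OOC: ester, 1 C=O (running total 1).
CH2COOCH2: ester, 1 C=O (running total 2).
CH(COCH3): ketone, 1 C=O (running total 3).
CH(COOCH3): ester, 1 C=O (running total 4).
CH(COCl): acyl halide, 1 C=O (running total 5).
CH(COCH3): ketone, 1 C=O (running total 6).
CH(NHCOCH3): amide, 1 C=O (running total 7).
CONHCH3: amide, 1 C=O (running total 8).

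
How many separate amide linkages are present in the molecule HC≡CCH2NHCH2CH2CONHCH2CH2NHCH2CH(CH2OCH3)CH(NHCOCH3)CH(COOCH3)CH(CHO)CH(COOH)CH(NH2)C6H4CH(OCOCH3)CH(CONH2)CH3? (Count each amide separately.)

C≡C triple bond → alkyne.
C–N–C with sp³ carbons and no adjacent C=O → amine (secondary).
–C(=O)–N– linkage → amide (the N is not an amine).
C–N–C with sp³ carbons and no adjacent C=O → amine (secondary).
pendant –CH2OCH3: C–O–C linkage → ether.
pendant –NHC(=O)CH3: N bonded to a carbonyl → amide (not amine).
pendant –COOCH3: carbonyl C bonded to C and –OCH3 → ester.
pendant –CHO: carbonyl C bonded to C and H → aldehyde.
pendant –COOH: carbonyl C bonded to C and –OH → carboxylic acid.
–NH2 on an sp³ carbon with no adjacent C=O → amine.
para-disubstituted benzene ring → arene.
pendant –OC(=O)CH3: an acyloxy group → ester.
pendant –CONH2: carbonyl C bonded to C and N → amide.
Amide appears at: CH2CONHCH2, CH(NHCOCH3), CH(CONH2) → 3.

3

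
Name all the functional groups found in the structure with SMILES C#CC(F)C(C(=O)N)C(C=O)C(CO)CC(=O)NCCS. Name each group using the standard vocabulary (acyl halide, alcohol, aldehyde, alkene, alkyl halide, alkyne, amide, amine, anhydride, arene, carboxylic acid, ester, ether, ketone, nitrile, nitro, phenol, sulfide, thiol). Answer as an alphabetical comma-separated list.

alcohol, aldehyde, alkyl halide, alkyne, amide, thiol

Taking each segment in turn:
  HC≡C: C≡C triple bond → alkyne.
  CH(F): halogen on an sp³ carbon → alkyl halide.
  CH(CONH2): pendant –CONH2: carbonyl C bonded to C and N → amide.
  CH(CHO): pendant –CHO: carbonyl C bonded to C and H → aldehyde.
  CH(CH2OH): pendant –CH2OH on an sp³ backbone C → alcohol.
  CH2CONHCH2: –C(=O)–N– linkage → amide (the N is not an amine).
  CH2SH: –SH on an sp³ carbon → thiol.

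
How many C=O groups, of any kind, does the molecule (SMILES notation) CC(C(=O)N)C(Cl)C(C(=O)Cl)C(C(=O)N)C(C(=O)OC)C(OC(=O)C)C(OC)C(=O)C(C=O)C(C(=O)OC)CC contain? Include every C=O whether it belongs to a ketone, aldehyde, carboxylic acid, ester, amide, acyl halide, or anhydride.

CH(CONH2): amide, 1 C=O (running total 1).
CH(COCl): acyl halide, 1 C=O (running total 2).
CH(CONH2): amide, 1 C=O (running total 3).
CH(COOCH3): ester, 1 C=O (running total 4).
CH(OCOCH3): ester, 1 C=O (running total 5).
CO: ketone, 1 C=O (running total 6).
CH(CHO): aldehyde, 1 C=O (running total 7).
CH(COOCH3): ester, 1 C=O (running total 8).

8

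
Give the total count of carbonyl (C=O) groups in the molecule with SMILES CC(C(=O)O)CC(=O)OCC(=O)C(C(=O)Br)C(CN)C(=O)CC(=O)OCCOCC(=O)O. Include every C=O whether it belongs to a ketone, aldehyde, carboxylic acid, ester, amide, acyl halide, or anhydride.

7

CH(COOH): carboxylic acid, 1 C=O (running total 1).
CH2COOCH2: ester, 1 C=O (running total 2).
CO: ketone, 1 C=O (running total 3).
CH(COBr): acyl halide, 1 C=O (running total 4).
CO: ketone, 1 C=O (running total 5).
CH2COOCH2: ester, 1 C=O (running total 6).
COOH: carboxylic acid, 1 C=O (running total 7).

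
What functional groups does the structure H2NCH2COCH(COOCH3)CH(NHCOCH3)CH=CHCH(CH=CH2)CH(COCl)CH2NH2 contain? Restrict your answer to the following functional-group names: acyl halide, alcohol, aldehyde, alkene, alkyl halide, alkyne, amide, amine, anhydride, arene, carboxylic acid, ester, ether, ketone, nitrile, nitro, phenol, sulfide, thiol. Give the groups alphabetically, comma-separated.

acyl halide, alkene, amide, amine, ester, ketone

Taking each segment in turn:
  H2NCH2: –NH2 on an sp³ carbon with no adjacent C=O → amine.
  CO: –C(=O)– with carbon on both sides → ketone.
  CH(COOCH3): pendant –COOCH3: carbonyl C bonded to C and –OCH3 → ester.
  CH(NHCOCH3): pendant –NHC(=O)CH3: N bonded to a carbonyl → amide (not amine).
  CH=CH: C=C double bond → alkene.
  CH(CH=CH2): pendant –CH=CH2: C=C double bond → alkene.
  CH(COCl): pendant –C(=O)X: carbonyl C bonded to C and halogen → acyl halide.
  CH2NH2: –NH2 on an sp³ carbon with no adjacent C=O → amine.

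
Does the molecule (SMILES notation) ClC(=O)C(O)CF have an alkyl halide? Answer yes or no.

yes

–C(=O)Cl: carbonyl C bonded to C and to a halogen → acyl halide (not alkyl halide).
–OH on an sp³ carbon → alcohol (secondary).
halogen on an sp³ carbon → alkyl halide.
The CH2F segment supplies the alkyl halide: halogen on an sp³ carbon → alkyl halide.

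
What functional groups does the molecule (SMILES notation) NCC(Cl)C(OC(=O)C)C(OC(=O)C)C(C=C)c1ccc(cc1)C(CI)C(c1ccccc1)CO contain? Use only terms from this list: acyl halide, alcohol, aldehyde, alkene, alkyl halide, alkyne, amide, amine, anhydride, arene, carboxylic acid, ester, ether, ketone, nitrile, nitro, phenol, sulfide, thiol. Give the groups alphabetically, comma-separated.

Working along the chain:
  H2NCH2: –NH2 on an sp³ carbon with no adjacent C=O → amine.
  CH(Cl): halogen on an sp³ carbon → alkyl halide.
  CH(OCOCH3): pendant –OC(=O)CH3: an acyloxy group → ester.
  CH(OCOCH3): pendant –OC(=O)CH3: an acyloxy group → ester.
  CH(CH=CH2): pendant –CH=CH2: C=C double bond → alkene.
  C6H4: para-disubstituted benzene ring → arene.
  CH(CH2I): pendant –CH2X: halogen on sp³ carbon → alkyl halide.
  CH(C6H5): pendant –C6H5: benzene ring → arene.
  CH2OH: –OH on an sp³ carbon → alcohol.

alcohol, alkene, alkyl halide, amine, arene, ester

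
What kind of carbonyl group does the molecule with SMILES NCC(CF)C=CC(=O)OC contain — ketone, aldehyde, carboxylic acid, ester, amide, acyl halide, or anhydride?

ester

The carbonyl is in the COOCH3 segment: –C(=O)OCH3: carbonyl C bonded to C and to –OCH3 → ester (not ketone + ether).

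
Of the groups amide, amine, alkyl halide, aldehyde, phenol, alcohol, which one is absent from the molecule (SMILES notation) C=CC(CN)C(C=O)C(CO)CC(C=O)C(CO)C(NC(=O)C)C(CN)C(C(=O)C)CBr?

phenol

aldehyde: present (CH(CHO) — pendant –CHO: carbonyl C bonded to C and H → aldehyde).
alcohol: present (CH(CH2OH) — pendant –CH2OH on an sp³ backbone C → alcohol).
amide: present (CH(NHCOCH3) — pendant –NHC(=O)CH3: N bonded to a carbonyl → amide (not amine)).
alkyl halide: present (CH2Br — halogen on an sp³ carbon → alkyl halide).
amine: present (CH(CH2NH2) — pendant –CH2NH2: N on sp³ C, no adjacent C=O → amine).
phenol: absent. In CH(CH2OH), the –OH is on an sp³ carbon, not on an aromatic ring, so it is an alcohol.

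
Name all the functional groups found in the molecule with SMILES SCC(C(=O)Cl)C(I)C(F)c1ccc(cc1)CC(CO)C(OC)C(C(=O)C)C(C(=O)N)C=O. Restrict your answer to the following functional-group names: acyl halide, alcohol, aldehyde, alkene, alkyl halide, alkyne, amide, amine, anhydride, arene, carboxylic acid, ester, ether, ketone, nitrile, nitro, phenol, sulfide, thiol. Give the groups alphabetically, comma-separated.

acyl halide, alcohol, aldehyde, alkyl halide, amide, arene, ether, ketone, thiol

–SH on an sp³ carbon → thiol.
pendant –C(=O)X: carbonyl C bonded to C and halogen → acyl halide.
halogen on an sp³ carbon → alkyl halide.
halogen on an sp³ carbon → alkyl halide.
para-disubstituted benzene ring → arene.
pendant –CH2OH on an sp³ backbone C → alcohol.
pendant –OCH3: C–O–C with sp³ C, no adjacent C=O → ether.
pendant –COCH3: carbonyl C bonded to two carbons → ketone.
pendant –CONH2: carbonyl C bonded to C and N → amide.
terminal –CHO: carbonyl C bonded to H and C → aldehyde.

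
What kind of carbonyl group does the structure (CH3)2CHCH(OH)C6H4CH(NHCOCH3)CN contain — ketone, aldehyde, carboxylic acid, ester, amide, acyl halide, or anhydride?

The carbonyl is in the CH(NHCOCH3) segment: pendant –NHC(=O)CH3: N bonded to a carbonyl → amide (not amine).

amide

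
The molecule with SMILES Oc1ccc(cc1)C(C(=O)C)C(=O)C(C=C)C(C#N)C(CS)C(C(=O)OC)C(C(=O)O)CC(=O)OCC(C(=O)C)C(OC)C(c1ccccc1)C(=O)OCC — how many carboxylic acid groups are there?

1

Working along the chain:
  HOC6H4: –OH attached directly to an aromatic ring → phenol (not alcohol); the ring itself is an arene.
  CH(COCH3): pendant –COCH3: carbonyl C bonded to two carbons → ketone.
  CO: –C(=O)– with carbon on both sides → ketone.
  CH(CH=CH2): pendant –CH=CH2: C=C double bond → alkene.
  CH(CN): pendant –C≡N: nitrile.
  CH(CH2SH): pendant –CH2SH → thiol.
  CH(COOCH3): pendant –COOCH3: carbonyl C bonded to C and –OCH3 → ester.
  CH(COOH): pendant –COOH: carbonyl C bonded to C and –OH → carboxylic acid.
  CH2COOCH2: –C(=O)–O–C with C on the carbonyl side → ester.
  CH(COCH3): pendant –COCH3: carbonyl C bonded to two carbons → ketone.
  CH(OCH3): pendant –OCH3: C–O–C with sp³ C, no adjacent C=O → ether.
  CH(C6H5): pendant –C6H5: benzene ring → arene.
  COOCH2CH3: –C(=O)OCH2CH3: carbonyl C bonded to C and to –OEt → ester.
Carboxylic acid appears at: CH(COOH) → 1.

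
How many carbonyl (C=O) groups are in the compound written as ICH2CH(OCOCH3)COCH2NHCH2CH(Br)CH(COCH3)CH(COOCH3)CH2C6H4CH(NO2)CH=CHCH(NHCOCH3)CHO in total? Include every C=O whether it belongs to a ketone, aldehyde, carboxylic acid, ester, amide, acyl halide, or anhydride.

CH(OCOCH3): ester, 1 C=O (running total 1).
CO: ketone, 1 C=O (running total 2).
CH(COCH3): ketone, 1 C=O (running total 3).
CH(COOCH3): ester, 1 C=O (running total 4).
CH(NHCOCH3): amide, 1 C=O (running total 5).
CHO: aldehyde, 1 C=O (running total 6).

6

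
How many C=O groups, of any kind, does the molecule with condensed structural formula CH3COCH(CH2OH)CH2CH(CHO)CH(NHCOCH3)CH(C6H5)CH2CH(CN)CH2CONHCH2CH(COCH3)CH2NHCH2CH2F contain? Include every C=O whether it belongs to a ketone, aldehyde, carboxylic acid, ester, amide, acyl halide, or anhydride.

5

CO: ketone, 1 C=O (running total 1).
CH(CHO): aldehyde, 1 C=O (running total 2).
CH(NHCOCH3): amide, 1 C=O (running total 3).
CH2CONHCH2: amide, 1 C=O (running total 4).
CH(COCH3): ketone, 1 C=O (running total 5).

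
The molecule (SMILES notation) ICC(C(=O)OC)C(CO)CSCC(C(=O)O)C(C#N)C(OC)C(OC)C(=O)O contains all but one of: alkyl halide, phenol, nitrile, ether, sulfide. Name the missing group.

sulfide: present (CH2SCH2 — C–S–C linkage → sulfide (thioether)).
nitrile: present (CH(CN) — pendant –C≡N: nitrile).
alkyl halide: present (ICH2 — halogen on an sp³ carbon → alkyl halide).
ether: present (CH(OCH3) — pendant –OCH3: C–O–C with sp³ C, no adjacent C=O → ether).
phenol: absent. In CH(CH2OH), the –OH is on an sp³ carbon, not on an aromatic ring, so it is an alcohol.

phenol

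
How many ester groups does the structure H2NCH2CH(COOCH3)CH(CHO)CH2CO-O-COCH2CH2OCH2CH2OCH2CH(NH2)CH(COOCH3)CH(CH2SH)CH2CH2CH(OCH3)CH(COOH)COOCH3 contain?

3

Working along the chain:
  H2NCH2: –NH2 on an sp³ carbon with no adjacent C=O → amine.
  CH(COOCH3): pendant –COOCH3: carbonyl C bonded to C and –OCH3 → ester.
  CH(CHO): pendant –CHO: carbonyl C bonded to C and H → aldehyde.
  CH2CO-O-COCH2: two acyl groups sharing one oxygen, –C(=O)–O–C(=O)– → anhydride.
  CH2OCH2: C–O–C with sp³ carbons on both sides and no adjacent C=O → ether.
  CH2OCH2: C–O–C with sp³ carbons on both sides and no adjacent C=O → ether.
  CH(NH2): –NH2 on an sp³ carbon with no adjacent C=O → amine.
  CH(COOCH3): pendant –COOCH3: carbonyl C bonded to C and –OCH3 → ester.
  CH(CH2SH): pendant –CH2SH → thiol.
  CH(OCH3): pendant –OCH3: C–O–C with sp³ C, no adjacent C=O → ether.
  CH(COOH): pendant –COOH: carbonyl C bonded to C and –OH → carboxylic acid.
  COOCH3: –C(=O)OCH3: carbonyl C bonded to C and to –OCH3 → ester (not ketone + ether).
Ester appears at: CH(COOCH3), CH(COOCH3), COOCH3 → 3.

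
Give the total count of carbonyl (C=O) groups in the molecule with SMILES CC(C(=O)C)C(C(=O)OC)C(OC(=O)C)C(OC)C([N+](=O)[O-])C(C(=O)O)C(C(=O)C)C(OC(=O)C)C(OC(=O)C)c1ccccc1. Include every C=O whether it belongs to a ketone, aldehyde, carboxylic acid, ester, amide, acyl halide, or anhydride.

CH(COCH3): ketone, 1 C=O (running total 1).
CH(COOCH3): ester, 1 C=O (running total 2).
CH(OCOCH3): ester, 1 C=O (running total 3).
CH(COOH): carboxylic acid, 1 C=O (running total 4).
CH(COCH3): ketone, 1 C=O (running total 5).
CH(OCOCH3): ester, 1 C=O (running total 6).
CH(OCOCH3): ester, 1 C=O (running total 7).

7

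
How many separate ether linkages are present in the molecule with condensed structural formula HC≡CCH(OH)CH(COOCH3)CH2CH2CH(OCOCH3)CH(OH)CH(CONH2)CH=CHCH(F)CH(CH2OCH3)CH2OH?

1

C≡C triple bond → alkyne.
–OH on an sp³ carbon → alcohol (secondary).
pendant –COOCH3: carbonyl C bonded to C and –OCH3 → ester.
pendant –OC(=O)CH3: an acyloxy group → ester.
–OH on an sp³ carbon → alcohol (secondary).
pendant –CONH2: carbonyl C bonded to C and N → amide.
C=C double bond → alkene.
halogen on an sp³ carbon → alkyl halide.
pendant –CH2OCH3: C–O–C linkage → ether.
–OH on an sp³ carbon → alcohol.
Ether appears at: CH(CH2OCH3) → 1.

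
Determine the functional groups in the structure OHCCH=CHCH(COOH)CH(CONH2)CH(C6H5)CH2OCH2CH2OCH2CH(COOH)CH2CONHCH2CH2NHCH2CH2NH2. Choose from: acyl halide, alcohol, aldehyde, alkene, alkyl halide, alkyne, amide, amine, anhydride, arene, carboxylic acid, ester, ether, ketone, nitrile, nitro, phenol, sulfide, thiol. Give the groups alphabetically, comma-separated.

aldehyde, alkene, amide, amine, arene, carboxylic acid, ether

terminal –CHO: carbonyl C bonded to H and C → aldehyde.
C=C double bond → alkene.
pendant –COOH: carbonyl C bonded to C and –OH → carboxylic acid.
pendant –CONH2: carbonyl C bonded to C and N → amide.
pendant –C6H5: benzene ring → arene.
C–O–C with sp³ carbons on both sides and no adjacent C=O → ether.
C–O–C with sp³ carbons on both sides and no adjacent C=O → ether.
pendant –COOH: carbonyl C bonded to C and –OH → carboxylic acid.
–C(=O)–N– linkage → amide (the N is not an amine).
C–N–C with sp³ carbons and no adjacent C=O → amine (secondary).
–NH2 on an sp³ carbon with no adjacent C=O → amine.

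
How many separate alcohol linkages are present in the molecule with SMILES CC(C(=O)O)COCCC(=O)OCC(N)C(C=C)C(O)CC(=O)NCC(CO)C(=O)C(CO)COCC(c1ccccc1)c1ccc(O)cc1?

Taking each segment in turn:
  CH(COOH): pendant –COOH: carbonyl C bonded to C and –OH → carboxylic acid.
  CH2OCH2: C–O–C with sp³ carbons on both sides and no adjacent C=O → ether.
  CH2COOCH2: –C(=O)–O–C with C on the carbonyl side → ester.
  CH(NH2): –NH2 on an sp³ carbon with no adjacent C=O → amine.
  CH(CH=CH2): pendant –CH=CH2: C=C double bond → alkene.
  CH(OH): –OH on an sp³ carbon → alcohol (secondary).
  CH2CONHCH2: –C(=O)–N– linkage → amide (the N is not an amine).
  CH(CH2OH): pendant –CH2OH on an sp³ backbone C → alcohol.
  CO: –C(=O)– with carbon on both sides → ketone.
  CH(CH2OH): pendant –CH2OH on an sp³ backbone C → alcohol.
  CH2OCH2: C–O–C with sp³ carbons on both sides and no adjacent C=O → ether.
  CH(C6H5): pendant –C6H5: benzene ring → arene.
  C6H4OH: –OH attached directly to an aromatic ring → phenol (not alcohol); the ring itself is an arene.
Alcohol appears at: CH(OH), CH(CH2OH), CH(CH2OH) → 3.

3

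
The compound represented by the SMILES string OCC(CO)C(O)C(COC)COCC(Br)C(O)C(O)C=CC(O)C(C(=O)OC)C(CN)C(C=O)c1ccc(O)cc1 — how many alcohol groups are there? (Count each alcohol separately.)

6

Working along the chain:
  HOCH2: HO– on an sp³ carbon → alcohol.
  CH(CH2OH): pendant –CH2OH on an sp³ backbone C → alcohol.
  CH(OH): –OH on an sp³ carbon → alcohol (secondary).
  CH(CH2OCH3): pendant –CH2OCH3: C–O–C linkage → ether.
  CH2OCH2: C–O–C with sp³ carbons on both sides and no adjacent C=O → ether.
  CH(Br): halogen on an sp³ carbon → alkyl halide.
  CH(OH): –OH on an sp³ carbon → alcohol (secondary).
  CH(OH): –OH on an sp³ carbon → alcohol (secondary).
  CH=CH: C=C double bond → alkene.
  CH(OH): –OH on an sp³ carbon → alcohol (secondary).
  CH(COOCH3): pendant –COOCH3: carbonyl C bonded to C and –OCH3 → ester.
  CH(CH2NH2): pendant –CH2NH2: N on sp³ C, no adjacent C=O → amine.
  CH(CHO): pendant –CHO: carbonyl C bonded to C and H → aldehyde.
  C6H4OH: –OH attached directly to an aromatic ring → phenol (not alcohol); the ring itself is an arene.
Alcohol appears at: HOCH2, CH(CH2OH), CH(OH), CH(OH), CH(OH), CH(OH) → 6.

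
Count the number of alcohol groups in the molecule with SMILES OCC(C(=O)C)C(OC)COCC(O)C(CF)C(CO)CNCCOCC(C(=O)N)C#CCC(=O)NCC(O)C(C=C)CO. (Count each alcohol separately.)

5

Taking each segment in turn:
  HOCH2: HO– on an sp³ carbon → alcohol.
  CH(COCH3): pendant –COCH3: carbonyl C bonded to two carbons → ketone.
  CH(OCH3): pendant –OCH3: C–O–C with sp³ C, no adjacent C=O → ether.
  CH2OCH2: C–O–C with sp³ carbons on both sides and no adjacent C=O → ether.
  CH(OH): –OH on an sp³ carbon → alcohol (secondary).
  CH(CH2F): pendant –CH2X: halogen on sp³ carbon → alkyl halide.
  CH(CH2OH): pendant –CH2OH on an sp³ backbone C → alcohol.
  CH2NHCH2: C–N–C with sp³ carbons and no adjacent C=O → amine (secondary).
  CH2OCH2: C–O–C with sp³ carbons on both sides and no adjacent C=O → ether.
  CH(CONH2): pendant –CONH2: carbonyl C bonded to C and N → amide.
  C≡C: C≡C triple bond → alkyne.
  CH2CONHCH2: –C(=O)–N– linkage → amide (the N is not an amine).
  CH(OH): –OH on an sp³ carbon → alcohol (secondary).
  CH(CH=CH2): pendant –CH=CH2: C=C double bond → alkene.
  CH2OH: –OH on an sp³ carbon → alcohol.
Alcohol appears at: HOCH2, CH(OH), CH(CH2OH), CH(OH), CH2OH → 5.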